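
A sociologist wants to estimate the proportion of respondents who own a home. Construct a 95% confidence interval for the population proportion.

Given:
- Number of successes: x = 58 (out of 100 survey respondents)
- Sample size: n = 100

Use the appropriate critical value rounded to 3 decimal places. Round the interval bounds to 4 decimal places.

Sample proportion: p̂ = 58/100 = 0.580000

Check conditions for normal approximation:
  np̂ = 58 ≥ 10 ✓
  n(1-p̂) = 42 ≥ 10 ✓

The sample is large enough, so use a z-interval (normal approximation) for the proportion.

For 95% confidence, z* = 1.96 (from standard normal table)

Standard error: SE = √(p̂(1-p̂)/n) = √(0.580000×0.420000/100) = 0.04935585

Margin of error: E = z* × SE = 1.96 × 0.04935585 = 0.096737

Z-interval: p̂ ± E = 0.580000 ± 0.096737 = (0.483263, 0.676737)

Rounded to 4 decimal places:

(0.4833, 0.6767)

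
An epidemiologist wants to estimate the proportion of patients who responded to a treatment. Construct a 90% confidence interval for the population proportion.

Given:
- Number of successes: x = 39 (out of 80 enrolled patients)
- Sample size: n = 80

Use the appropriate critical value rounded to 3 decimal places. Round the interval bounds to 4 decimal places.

Sample proportion: p̂ = 39/80 = 0.487500

Check conditions for normal approximation:
  np̂ = 39 ≥ 10 ✓
  n(1-p̂) = 41 ≥ 10 ✓

The sample is large enough, so use a z-interval (normal approximation) for the proportion.

For 90% confidence, z* = 1.645 (from standard normal table)

Standard error: SE = √(p̂(1-p̂)/n) = √(0.487500×0.512500/80) = 0.05588423

Margin of error: E = z* × SE = 1.645 × 0.05588423 = 0.091930

Z-interval: p̂ ± E = 0.487500 ± 0.091930 = (0.395570, 0.579430)

Rounded to 4 decimal places:

(0.3956, 0.5794)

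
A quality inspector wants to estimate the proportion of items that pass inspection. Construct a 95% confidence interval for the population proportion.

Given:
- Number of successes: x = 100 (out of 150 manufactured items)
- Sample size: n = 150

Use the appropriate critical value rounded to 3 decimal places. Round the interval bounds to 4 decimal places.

Sample proportion: p̂ = 100/150 = 0.666667

Check conditions for normal approximation:
  np̂ = 100 ≥ 10 ✓
  n(1-p̂) = 50 ≥ 10 ✓

The sample is large enough, so use a z-interval (normal approximation) for the proportion.

For 95% confidence, z* = 1.96 (from standard normal table)

Standard error: SE = √(p̂(1-p̂)/n) = √(0.666667×0.333333/150) = 0.03849002

Margin of error: E = z* × SE = 1.96 × 0.03849002 = 0.075440

Z-interval: p̂ ± E = 0.666667 ± 0.075440 = (0.591226, 0.742107)

Rounded to 4 decimal places:

(0.5912, 0.7421)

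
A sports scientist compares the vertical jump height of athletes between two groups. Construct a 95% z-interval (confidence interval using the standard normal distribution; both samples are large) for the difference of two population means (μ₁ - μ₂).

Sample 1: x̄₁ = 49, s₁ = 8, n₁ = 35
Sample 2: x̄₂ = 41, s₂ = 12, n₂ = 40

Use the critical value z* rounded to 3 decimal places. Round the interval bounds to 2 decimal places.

Both samples are large (n₁ = 35 ≥ 30, n₂ = 40 ≥ 30), so a z-interval for the difference of means applies.

Point estimate: x̄₁ - x̄₂ = 49 - 41 = 8

Standard error: SE = √(s₁²/n₁ + s₂²/n₂)
= √(8²/35 + 12²/40)
= √(1.828571 + 3.600000)
= 2.329929

For 95% confidence, z* = 1.96 (from standard normal table)
Margin of error: E = z* × SE = 1.96 × 2.329929 = 4.5667

Z-interval: (x̄₁ - x̄₂) ± E = 8 ± 4.5667 = (3.4333, 12.5667)

Rounded to 2 decimal places:

(3.43, 12.57)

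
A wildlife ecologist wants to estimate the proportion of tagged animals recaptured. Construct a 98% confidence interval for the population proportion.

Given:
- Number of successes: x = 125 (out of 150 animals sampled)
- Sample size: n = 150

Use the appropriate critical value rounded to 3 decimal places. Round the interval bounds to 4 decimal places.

Sample proportion: p̂ = 125/150 = 0.833333

Check conditions for normal approximation:
  np̂ = 125 ≥ 10 ✓
  n(1-p̂) = 25 ≥ 10 ✓

The sample is large enough, so use a z-interval (normal approximation) for the proportion.

For 98% confidence, z* = 2.326 (from standard normal table)

Standard error: SE = √(p̂(1-p̂)/n) = √(0.833333×0.166667/150) = 0.03042903

Margin of error: E = z* × SE = 2.326 × 0.03042903 = 0.070778

Z-interval: p̂ ± E = 0.833333 ± 0.070778 = (0.762555, 0.904111)

Rounded to 4 decimal places:

(0.7626, 0.9041)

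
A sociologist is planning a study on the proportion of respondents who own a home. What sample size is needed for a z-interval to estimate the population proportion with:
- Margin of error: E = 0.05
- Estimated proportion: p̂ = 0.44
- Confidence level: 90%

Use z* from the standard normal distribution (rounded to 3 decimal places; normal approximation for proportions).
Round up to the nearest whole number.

Using z* for proportion z-interval (normal approximation).

For 90% confidence, z* = 1.645 (from standard normal table)

Sample size formula for proportion z-interval: n = z*²p̂(1-p̂)/E²

n = 1.645² × 0.44 × 0.56 / 0.05²
  = 2.706025 × 0.2464 / 0.0025
  = 266.7058

Round up to the nearest whole number: n = 267

267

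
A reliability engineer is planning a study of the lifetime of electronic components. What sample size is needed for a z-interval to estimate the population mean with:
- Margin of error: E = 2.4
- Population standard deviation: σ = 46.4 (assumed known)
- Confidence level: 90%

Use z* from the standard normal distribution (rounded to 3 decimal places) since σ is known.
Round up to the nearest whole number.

Using z* since population σ is known (z-interval formula).

For 90% confidence, z* = 1.645 (from standard normal table)

Sample size formula for z-interval: n = (z*σ/E)²

n = (1.645 × 46.4 / 2.4)²
  = (31.803333)²
  = 1011.4520

Round up to the nearest whole number: n = 1012

1012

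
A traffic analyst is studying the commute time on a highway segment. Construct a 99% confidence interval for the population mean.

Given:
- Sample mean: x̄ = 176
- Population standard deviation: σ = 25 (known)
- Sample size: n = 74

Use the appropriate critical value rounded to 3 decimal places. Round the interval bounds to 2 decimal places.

The population standard deviation σ is known, so use a z-interval (standard normal critical value).

For 99% confidence, z* = 2.576 (from standard normal table)

Standard error: SE = σ/√n = 25/√74 = 2.906191

Margin of error: E = z* × SE = 2.576 × 2.906191 = 7.4863

Z-interval: x̄ ± E = 176 ± 7.4863 = (168.5137, 183.4863)

Rounded to 2 decimal places:

(168.51, 183.49)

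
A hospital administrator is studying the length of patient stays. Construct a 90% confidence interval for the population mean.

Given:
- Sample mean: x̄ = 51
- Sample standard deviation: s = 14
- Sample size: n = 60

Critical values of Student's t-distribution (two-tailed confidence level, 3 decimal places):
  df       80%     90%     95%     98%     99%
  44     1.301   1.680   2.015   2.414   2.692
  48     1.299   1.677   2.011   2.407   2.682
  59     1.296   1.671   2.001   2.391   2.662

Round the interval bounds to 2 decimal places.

The population standard deviation σ is unknown (only the sample standard deviation s is given), so use a t-interval with df = n - 1 = 60 - 1 = 59.

For 90% confidence with df = 59, t* = 1.671 (from t-table)

Standard error: SE = s/√n = 14/√60 = 1.807392

Margin of error: E = t* × SE = 1.671 × 1.807392 = 3.0202

T-interval: x̄ ± E = 51 ± 3.0202 = (47.9798, 54.0202)

Rounded to 2 decimal places:

(47.98, 54.02)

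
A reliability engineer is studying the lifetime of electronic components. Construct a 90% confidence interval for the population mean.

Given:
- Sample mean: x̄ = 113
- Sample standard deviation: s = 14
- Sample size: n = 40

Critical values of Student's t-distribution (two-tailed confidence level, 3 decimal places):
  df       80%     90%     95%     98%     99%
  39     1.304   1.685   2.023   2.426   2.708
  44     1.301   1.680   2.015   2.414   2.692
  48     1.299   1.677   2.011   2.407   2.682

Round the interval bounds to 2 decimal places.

The population standard deviation σ is unknown (only the sample standard deviation s is given), so use a t-interval with df = n - 1 = 40 - 1 = 39.

For 90% confidence with df = 39, t* = 1.685 (from t-table)

Standard error: SE = s/√n = 14/√40 = 2.213594

Margin of error: E = t* × SE = 1.685 × 2.213594 = 3.7299

T-interval: x̄ ± E = 113 ± 3.7299 = (109.2701, 116.7299)

Rounded to 2 decimal places:

(109.27, 116.73)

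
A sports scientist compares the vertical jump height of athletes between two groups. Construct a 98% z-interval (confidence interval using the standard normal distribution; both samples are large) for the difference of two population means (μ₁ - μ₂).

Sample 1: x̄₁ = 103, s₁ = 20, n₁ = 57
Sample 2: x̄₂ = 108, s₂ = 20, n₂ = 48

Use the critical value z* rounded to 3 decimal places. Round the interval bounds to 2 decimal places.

Both samples are large (n₁ = 57 ≥ 30, n₂ = 48 ≥ 30), so a z-interval for the difference of means applies.

Point estimate: x̄₁ - x̄₂ = 103 - 108 = -5

Standard error: SE = √(s₁²/n₁ + s₂²/n₂)
= √(20²/57 + 20²/48)
= √(7.017544 + 8.333333)
= 3.918020

For 98% confidence, z* = 2.326 (from standard normal table)
Margin of error: E = z* × SE = 2.326 × 3.918020 = 9.1133

Z-interval: (x̄₁ - x̄₂) ± E = -5 ± 9.1133 = (-14.1133, 4.1133)

Rounded to 2 decimal places:

(-14.11, 4.11)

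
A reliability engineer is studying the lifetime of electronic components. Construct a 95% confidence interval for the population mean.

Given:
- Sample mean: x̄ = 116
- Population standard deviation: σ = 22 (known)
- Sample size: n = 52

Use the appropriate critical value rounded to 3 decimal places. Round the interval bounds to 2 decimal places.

The population standard deviation σ is known, so use a z-interval (standard normal critical value).

For 95% confidence, z* = 1.96 (from standard normal table)

Standard error: SE = σ/√n = 22/√52 = 3.050851

Margin of error: E = z* × SE = 1.96 × 3.050851 = 5.9797

Z-interval: x̄ ± E = 116 ± 5.9797 = (110.0203, 121.9797)

Rounded to 2 decimal places:

(110.02, 121.98)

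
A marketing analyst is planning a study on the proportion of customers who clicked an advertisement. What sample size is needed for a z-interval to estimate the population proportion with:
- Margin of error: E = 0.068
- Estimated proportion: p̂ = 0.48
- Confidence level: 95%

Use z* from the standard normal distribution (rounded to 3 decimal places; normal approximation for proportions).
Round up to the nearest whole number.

Using z* for proportion z-interval (normal approximation).

For 95% confidence, z* = 1.96 (from standard normal table)

Sample size formula for proportion z-interval: n = z*²p̂(1-p̂)/E²

n = 1.96² × 0.48 × 0.52 / 0.068²
  = 3.8416 × 0.2496 / 0.004624
  = 207.3666

Round up to the nearest whole number: n = 208

208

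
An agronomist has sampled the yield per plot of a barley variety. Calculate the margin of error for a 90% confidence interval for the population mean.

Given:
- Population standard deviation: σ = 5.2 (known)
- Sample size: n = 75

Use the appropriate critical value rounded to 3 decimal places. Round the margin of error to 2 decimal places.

The population standard deviation σ is known, so use the z-interval margin of error formula.

For 90% confidence, z* = 1.645 (from standard normal table)

Margin of error formula for z-interval: E = z* × σ/√n

E = 1.645 × 5.2/√75
  = 1.645 × 0.600444
  = 0.9877

Rounded to 2 decimal places:

0.99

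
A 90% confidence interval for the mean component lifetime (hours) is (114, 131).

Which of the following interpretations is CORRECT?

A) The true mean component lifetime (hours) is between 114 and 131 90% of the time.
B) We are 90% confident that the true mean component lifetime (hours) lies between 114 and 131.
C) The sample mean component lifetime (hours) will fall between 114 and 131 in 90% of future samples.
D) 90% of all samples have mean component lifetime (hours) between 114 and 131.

A confidence interval represents our confidence in the procedure, not a probability statement about the parameter.

Key concept: If we repeated this sampling process many times and computed a 90% CI each time, about 90% of those intervals would contain the true population parameter.

For this specific interval (114, 131):
- Midpoint (point estimate): 122.5
- Margin of error: 8.5

The correct interpretation is the one stating confidence that the true parameter lies in the interval — option B.

B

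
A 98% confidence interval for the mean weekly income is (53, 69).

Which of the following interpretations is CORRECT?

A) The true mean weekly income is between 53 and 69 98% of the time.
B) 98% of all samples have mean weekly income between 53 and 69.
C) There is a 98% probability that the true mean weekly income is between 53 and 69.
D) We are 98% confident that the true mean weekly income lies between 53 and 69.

A confidence interval represents our confidence in the procedure, not a probability statement about the parameter.

Key concept: If we repeated this sampling process many times and computed a 98% CI each time, about 98% of those intervals would contain the true population parameter.

For this specific interval (53, 69):
- Midpoint (point estimate): 61
- Margin of error: 8

The correct interpretation is the one stating confidence that the true parameter lies in the interval — option D.

D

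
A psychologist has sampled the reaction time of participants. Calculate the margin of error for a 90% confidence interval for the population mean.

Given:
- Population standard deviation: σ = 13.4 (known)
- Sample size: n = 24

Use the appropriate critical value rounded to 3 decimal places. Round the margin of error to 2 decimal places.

The population standard deviation σ is known, so use the z-interval margin of error formula.

For 90% confidence, z* = 1.645 (from standard normal table)

Margin of error formula for z-interval: E = z* × σ/√n

E = 1.645 × 13.4/√24
  = 1.645 × 2.735264
  = 4.4995

Rounded to 2 decimal places:

4.50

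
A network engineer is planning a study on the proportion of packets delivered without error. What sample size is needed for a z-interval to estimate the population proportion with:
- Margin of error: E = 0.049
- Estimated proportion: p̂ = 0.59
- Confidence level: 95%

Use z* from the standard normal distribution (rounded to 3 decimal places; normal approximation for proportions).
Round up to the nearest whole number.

Using z* for proportion z-interval (normal approximation).

For 95% confidence, z* = 1.96 (from standard normal table)

Sample size formula for proportion z-interval: n = z*²p̂(1-p̂)/E²

n = 1.96² × 0.59 × 0.41 / 0.049²
  = 3.8416 × 0.2419 / 0.002401
  = 387.0400

Round up to the nearest whole number: n = 388

388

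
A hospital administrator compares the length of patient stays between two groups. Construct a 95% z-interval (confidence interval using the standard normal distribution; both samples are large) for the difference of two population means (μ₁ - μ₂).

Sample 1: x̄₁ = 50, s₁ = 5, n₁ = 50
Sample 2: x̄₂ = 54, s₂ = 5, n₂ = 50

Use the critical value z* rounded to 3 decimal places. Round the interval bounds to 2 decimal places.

Both samples are large (n₁ = 50 ≥ 30, n₂ = 50 ≥ 30), so a z-interval for the difference of means applies.

Point estimate: x̄₁ - x̄₂ = 50 - 54 = -4

Standard error: SE = √(s₁²/n₁ + s₂²/n₂)
= √(5²/50 + 5²/50)
= √(0.500000 + 0.500000)
= 1.000000

For 95% confidence, z* = 1.96 (from standard normal table)
Margin of error: E = z* × SE = 1.96 × 1.000000 = 1.9600

Z-interval: (x̄₁ - x̄₂) ± E = -4 ± 1.9600 = (-5.9600, -2.0400)

Rounded to 2 decimal places:

(-5.96, -2.04)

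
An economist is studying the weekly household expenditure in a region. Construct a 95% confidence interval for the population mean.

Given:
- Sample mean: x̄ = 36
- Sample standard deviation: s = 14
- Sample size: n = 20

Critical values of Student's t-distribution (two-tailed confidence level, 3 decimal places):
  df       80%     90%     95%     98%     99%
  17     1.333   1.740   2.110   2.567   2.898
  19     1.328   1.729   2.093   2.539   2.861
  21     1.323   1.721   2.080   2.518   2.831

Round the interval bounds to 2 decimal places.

The population standard deviation σ is unknown (only the sample standard deviation s is given), so use a t-interval with df = n - 1 = 20 - 1 = 19.

For 95% confidence with df = 19, t* = 2.093 (from t-table)

Standard error: SE = s/√n = 14/√20 = 3.130495

Margin of error: E = t* × SE = 2.093 × 3.130495 = 6.5521

T-interval: x̄ ± E = 36 ± 6.5521 = (29.4479, 42.5521)

Rounded to 2 decimal places:

(29.45, 42.55)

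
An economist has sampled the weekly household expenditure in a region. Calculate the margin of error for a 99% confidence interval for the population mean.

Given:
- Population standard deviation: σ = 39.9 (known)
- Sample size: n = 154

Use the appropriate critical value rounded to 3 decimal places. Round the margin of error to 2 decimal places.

The population standard deviation σ is known, so use the z-interval margin of error formula.

For 99% confidence, z* = 2.576 (from standard normal table)

Margin of error formula for z-interval: E = z* × σ/√n

E = 2.576 × 39.9/√154
  = 2.576 × 3.215234
  = 8.2824

Rounded to 2 decimal places:

8.28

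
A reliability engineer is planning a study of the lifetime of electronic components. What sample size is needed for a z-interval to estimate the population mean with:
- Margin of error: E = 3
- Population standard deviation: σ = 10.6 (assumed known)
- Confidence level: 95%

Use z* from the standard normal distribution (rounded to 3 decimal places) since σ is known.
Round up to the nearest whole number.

Using z* since population σ is known (z-interval formula).

For 95% confidence, z* = 1.96 (from standard normal table)

Sample size formula for z-interval: n = (z*σ/E)²

n = (1.96 × 10.6 / 3)²
  = (6.925333)²
  = 47.9602

Round up to the nearest whole number: n = 48

48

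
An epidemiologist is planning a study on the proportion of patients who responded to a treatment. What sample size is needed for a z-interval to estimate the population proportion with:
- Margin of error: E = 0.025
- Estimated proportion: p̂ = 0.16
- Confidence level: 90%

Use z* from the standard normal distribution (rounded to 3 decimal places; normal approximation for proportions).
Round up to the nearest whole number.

Using z* for proportion z-interval (normal approximation).

For 90% confidence, z* = 1.645 (from standard normal table)

Sample size formula for proportion z-interval: n = z*²p̂(1-p̂)/E²

n = 1.645² × 0.16 × 0.84 / 0.025²
  = 2.706025 × 0.1344 / 0.000625
  = 581.9036

Round up to the nearest whole number: n = 582

582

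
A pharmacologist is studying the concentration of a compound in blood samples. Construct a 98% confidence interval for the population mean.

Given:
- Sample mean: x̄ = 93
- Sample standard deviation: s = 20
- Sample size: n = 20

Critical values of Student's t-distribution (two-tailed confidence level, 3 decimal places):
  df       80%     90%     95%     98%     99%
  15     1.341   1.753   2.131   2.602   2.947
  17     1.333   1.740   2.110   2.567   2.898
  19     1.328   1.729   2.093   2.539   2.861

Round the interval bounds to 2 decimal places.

The population standard deviation σ is unknown (only the sample standard deviation s is given), so use a t-interval with df = n - 1 = 20 - 1 = 19.

For 98% confidence with df = 19, t* = 2.539 (from t-table)

Standard error: SE = s/√n = 20/√20 = 4.472136

Margin of error: E = t* × SE = 2.539 × 4.472136 = 11.3548

T-interval: x̄ ± E = 93 ± 11.3548 = (81.6452, 104.3548)

Rounded to 2 decimal places:

(81.65, 104.35)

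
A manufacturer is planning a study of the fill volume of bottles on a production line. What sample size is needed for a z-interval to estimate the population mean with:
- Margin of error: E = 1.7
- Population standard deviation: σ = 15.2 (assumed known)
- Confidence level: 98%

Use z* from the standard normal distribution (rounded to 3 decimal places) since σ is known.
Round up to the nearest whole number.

Using z* since population σ is known (z-interval formula).

For 98% confidence, z* = 2.326 (from standard normal table)

Sample size formula for z-interval: n = (z*σ/E)²

n = (2.326 × 15.2 / 1.7)²
  = (20.797176)²
  = 432.5225

Round up to the nearest whole number: n = 433

433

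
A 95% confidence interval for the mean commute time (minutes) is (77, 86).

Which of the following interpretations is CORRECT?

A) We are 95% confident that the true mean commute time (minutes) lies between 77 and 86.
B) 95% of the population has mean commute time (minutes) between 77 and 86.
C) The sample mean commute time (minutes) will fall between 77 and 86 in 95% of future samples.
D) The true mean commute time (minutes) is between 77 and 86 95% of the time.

A confidence interval represents our confidence in the procedure, not a probability statement about the parameter.

Key concept: If we repeated this sampling process many times and computed a 95% CI each time, about 95% of those intervals would contain the true population parameter.

For this specific interval (77, 86):
- Midpoint (point estimate): 81.5
- Margin of error: 4.5

The correct interpretation is the one stating confidence that the true parameter lies in the interval — option A.

A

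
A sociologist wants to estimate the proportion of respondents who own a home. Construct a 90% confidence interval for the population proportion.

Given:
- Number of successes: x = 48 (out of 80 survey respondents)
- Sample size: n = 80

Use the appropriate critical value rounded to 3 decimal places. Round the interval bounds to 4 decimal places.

Sample proportion: p̂ = 48/80 = 0.600000

Check conditions for normal approximation:
  np̂ = 48 ≥ 10 ✓
  n(1-p̂) = 32 ≥ 10 ✓

The sample is large enough, so use a z-interval (normal approximation) for the proportion.

For 90% confidence, z* = 1.645 (from standard normal table)

Standard error: SE = √(p̂(1-p̂)/n) = √(0.600000×0.400000/80) = 0.05477226

Margin of error: E = z* × SE = 1.645 × 0.05477226 = 0.090100

Z-interval: p̂ ± E = 0.600000 ± 0.090100 = (0.509900, 0.690100)

Rounded to 4 decimal places:

(0.5099, 0.6901)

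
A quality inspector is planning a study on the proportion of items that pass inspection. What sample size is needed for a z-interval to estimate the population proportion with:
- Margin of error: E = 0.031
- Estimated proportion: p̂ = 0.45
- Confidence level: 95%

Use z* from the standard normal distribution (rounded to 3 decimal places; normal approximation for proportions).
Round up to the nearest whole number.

Using z* for proportion z-interval (normal approximation).

For 95% confidence, z* = 1.96 (from standard normal table)

Sample size formula for proportion z-interval: n = z*²p̂(1-p̂)/E²

n = 1.96² × 0.45 × 0.55 / 0.031²
  = 3.8416 × 0.2475 / 0.000961
  = 989.3819

Round up to the nearest whole number: n = 990

990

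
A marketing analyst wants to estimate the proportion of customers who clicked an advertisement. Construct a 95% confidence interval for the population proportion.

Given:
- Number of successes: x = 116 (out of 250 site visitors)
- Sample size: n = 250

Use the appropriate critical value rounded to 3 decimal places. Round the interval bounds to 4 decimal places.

Sample proportion: p̂ = 116/250 = 0.464000

Check conditions for normal approximation:
  np̂ = 116 ≥ 10 ✓
  n(1-p̂) = 134 ≥ 10 ✓

The sample is large enough, so use a z-interval (normal approximation) for the proportion.

For 95% confidence, z* = 1.96 (from standard normal table)

Standard error: SE = √(p̂(1-p̂)/n) = √(0.464000×0.536000/250) = 0.03154070

Margin of error: E = z* × SE = 1.96 × 0.03154070 = 0.061820

Z-interval: p̂ ± E = 0.464000 ± 0.061820 = (0.402180, 0.525820)

Rounded to 4 decimal places:

(0.4022, 0.5258)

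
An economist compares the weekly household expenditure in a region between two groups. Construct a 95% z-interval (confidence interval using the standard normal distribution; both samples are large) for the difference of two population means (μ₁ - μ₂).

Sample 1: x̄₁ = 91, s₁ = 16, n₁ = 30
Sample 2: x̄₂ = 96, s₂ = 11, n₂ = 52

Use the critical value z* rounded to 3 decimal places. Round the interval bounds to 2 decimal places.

Both samples are large (n₁ = 30 ≥ 30, n₂ = 52 ≥ 30), so a z-interval for the difference of means applies.

Point estimate: x̄₁ - x̄₂ = 91 - 96 = -5

Standard error: SE = √(s₁²/n₁ + s₂²/n₂)
= √(16²/30 + 11²/52)
= √(8.533333 + 2.326923)
= 3.295490

For 95% confidence, z* = 1.96 (from standard normal table)
Margin of error: E = z* × SE = 1.96 × 3.295490 = 6.4592

Z-interval: (x̄₁ - x̄₂) ± E = -5 ± 6.4592 = (-11.4592, 1.4592)

Rounded to 2 decimal places:

(-11.46, 1.46)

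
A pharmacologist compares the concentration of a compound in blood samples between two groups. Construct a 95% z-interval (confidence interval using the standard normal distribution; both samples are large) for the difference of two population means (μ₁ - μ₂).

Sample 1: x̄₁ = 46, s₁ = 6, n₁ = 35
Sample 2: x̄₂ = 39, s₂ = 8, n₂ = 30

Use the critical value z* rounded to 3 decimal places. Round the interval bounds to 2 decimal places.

Both samples are large (n₁ = 35 ≥ 30, n₂ = 30 ≥ 30), so a z-interval for the difference of means applies.

Point estimate: x̄₁ - x̄₂ = 46 - 39 = 7

Standard error: SE = √(s₁²/n₁ + s₂²/n₂)
= √(6²/35 + 8²/30)
= √(1.028571 + 2.133333)
= 1.778175

For 95% confidence, z* = 1.96 (from standard normal table)
Margin of error: E = z* × SE = 1.96 × 1.778175 = 3.4852

Z-interval: (x̄₁ - x̄₂) ± E = 7 ± 3.4852 = (3.5148, 10.4852)

Rounded to 2 decimal places:

(3.51, 10.49)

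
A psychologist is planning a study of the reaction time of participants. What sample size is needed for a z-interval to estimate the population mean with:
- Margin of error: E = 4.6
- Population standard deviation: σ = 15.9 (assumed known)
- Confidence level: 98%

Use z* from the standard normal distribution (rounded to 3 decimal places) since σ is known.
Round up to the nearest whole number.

Using z* since population σ is known (z-interval formula).

For 98% confidence, z* = 2.326 (from standard normal table)

Sample size formula for z-interval: n = (z*σ/E)²

n = (2.326 × 15.9 / 4.6)²
  = (8.039870)²
  = 64.6395

Round up to the nearest whole number: n = 65

65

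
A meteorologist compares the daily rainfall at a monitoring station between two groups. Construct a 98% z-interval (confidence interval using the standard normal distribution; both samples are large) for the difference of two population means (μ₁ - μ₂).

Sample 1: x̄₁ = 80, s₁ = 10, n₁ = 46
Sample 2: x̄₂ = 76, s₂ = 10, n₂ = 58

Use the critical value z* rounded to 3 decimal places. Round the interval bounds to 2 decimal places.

Both samples are large (n₁ = 46 ≥ 30, n₂ = 58 ≥ 30), so a z-interval for the difference of means applies.

Point estimate: x̄₁ - x̄₂ = 80 - 76 = 4

Standard error: SE = √(s₁²/n₁ + s₂²/n₂)
= √(10²/46 + 10²/58)
= √(2.173913 + 1.724138)
= 1.974348

For 98% confidence, z* = 2.326 (from standard normal table)
Margin of error: E = z* × SE = 2.326 × 1.974348 = 4.5923

Z-interval: (x̄₁ - x̄₂) ± E = 4 ± 4.5923 = (-0.5923, 8.5923)

Rounded to 2 decimal places:

(-0.59, 8.59)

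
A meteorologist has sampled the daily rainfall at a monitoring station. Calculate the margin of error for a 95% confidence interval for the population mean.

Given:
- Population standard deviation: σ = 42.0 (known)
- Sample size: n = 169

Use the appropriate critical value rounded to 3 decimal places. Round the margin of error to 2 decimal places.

The population standard deviation σ is known, so use the z-interval margin of error formula.

For 95% confidence, z* = 1.96 (from standard normal table)

Margin of error formula for z-interval: E = z* × σ/√n

E = 1.96 × 42.0/√169
  = 1.96 × 3.230769
  = 6.3323

Rounded to 2 decimal places:

6.33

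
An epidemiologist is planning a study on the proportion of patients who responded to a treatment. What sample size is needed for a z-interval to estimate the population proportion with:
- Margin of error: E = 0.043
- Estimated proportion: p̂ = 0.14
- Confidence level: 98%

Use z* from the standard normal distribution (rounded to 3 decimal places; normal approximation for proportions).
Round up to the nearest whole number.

Using z* for proportion z-interval (normal approximation).

For 98% confidence, z* = 2.326 (from standard normal table)

Sample size formula for proportion z-interval: n = z*²p̂(1-p̂)/E²

n = 2.326² × 0.14 × 0.86 / 0.043²
  = 5.410276 × 0.1204 / 0.001849
  = 352.2970

Round up to the nearest whole number: n = 353

353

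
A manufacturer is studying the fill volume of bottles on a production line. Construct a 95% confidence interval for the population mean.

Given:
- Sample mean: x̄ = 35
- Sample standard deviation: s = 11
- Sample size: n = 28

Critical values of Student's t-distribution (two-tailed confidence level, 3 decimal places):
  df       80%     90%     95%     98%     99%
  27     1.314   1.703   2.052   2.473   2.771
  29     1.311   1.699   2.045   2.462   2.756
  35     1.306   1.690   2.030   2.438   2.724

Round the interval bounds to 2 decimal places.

The population standard deviation σ is unknown (only the sample standard deviation s is given), so use a t-interval with df = n - 1 = 28 - 1 = 27.

For 95% confidence with df = 27, t* = 2.052 (from t-table)

Standard error: SE = s/√n = 11/√28 = 2.078805

Margin of error: E = t* × SE = 2.052 × 2.078805 = 4.2657

T-interval: x̄ ± E = 35 ± 4.2657 = (30.7343, 39.2657)

Rounded to 2 decimal places:

(30.73, 39.27)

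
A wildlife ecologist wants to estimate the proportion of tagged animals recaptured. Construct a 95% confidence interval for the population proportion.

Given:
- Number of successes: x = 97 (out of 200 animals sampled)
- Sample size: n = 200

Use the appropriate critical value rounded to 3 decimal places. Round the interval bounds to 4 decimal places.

Sample proportion: p̂ = 97/200 = 0.485000

Check conditions for normal approximation:
  np̂ = 97 ≥ 10 ✓
  n(1-p̂) = 103 ≥ 10 ✓

The sample is large enough, so use a z-interval (normal approximation) for the proportion.

For 95% confidence, z* = 1.96 (from standard normal table)

Standard error: SE = √(p̂(1-p̂)/n) = √(0.485000×0.515000/200) = 0.03533943

Margin of error: E = z* × SE = 1.96 × 0.03533943 = 0.069265

Z-interval: p̂ ± E = 0.485000 ± 0.069265 = (0.415735, 0.554265)

Rounded to 4 decimal places:

(0.4157, 0.5543)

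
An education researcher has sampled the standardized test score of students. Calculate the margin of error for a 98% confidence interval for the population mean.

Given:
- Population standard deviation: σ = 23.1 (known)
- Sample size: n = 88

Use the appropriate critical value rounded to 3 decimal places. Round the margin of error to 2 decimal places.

The population standard deviation σ is known, so use the z-interval margin of error formula.

For 98% confidence, z* = 2.326 (from standard normal table)

Margin of error formula for z-interval: E = z* × σ/√n

E = 2.326 × 23.1/√88
  = 2.326 × 2.462468
  = 5.7277

Rounded to 2 decimal places:

5.73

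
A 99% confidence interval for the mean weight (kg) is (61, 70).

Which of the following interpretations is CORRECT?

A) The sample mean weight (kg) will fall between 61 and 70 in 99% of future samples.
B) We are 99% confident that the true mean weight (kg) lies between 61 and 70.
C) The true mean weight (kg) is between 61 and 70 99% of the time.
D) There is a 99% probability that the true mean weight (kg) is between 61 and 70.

A confidence interval represents our confidence in the procedure, not a probability statement about the parameter.

Key concept: If we repeated this sampling process many times and computed a 99% CI each time, about 99% of those intervals would contain the true population parameter.

For this specific interval (61, 70):
- Midpoint (point estimate): 65.5
- Margin of error: 4.5

The correct interpretation is the one stating confidence that the true parameter lies in the interval — option B.

B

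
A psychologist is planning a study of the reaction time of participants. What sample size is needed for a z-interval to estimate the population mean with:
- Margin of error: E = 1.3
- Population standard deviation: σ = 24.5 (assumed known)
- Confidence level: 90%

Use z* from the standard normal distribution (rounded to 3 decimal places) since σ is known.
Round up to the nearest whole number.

Using z* since population σ is known (z-interval formula).

For 90% confidence, z* = 1.645 (from standard normal table)

Sample size formula for z-interval: n = (z*σ/E)²

n = (1.645 × 24.5 / 1.3)²
  = (31.001923)²
  = 961.1192

Round up to the nearest whole number: n = 962

962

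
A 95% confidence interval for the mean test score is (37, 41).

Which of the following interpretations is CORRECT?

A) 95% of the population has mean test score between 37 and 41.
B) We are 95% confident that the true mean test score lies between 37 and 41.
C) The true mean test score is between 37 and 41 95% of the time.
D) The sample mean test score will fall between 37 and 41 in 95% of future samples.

A confidence interval represents our confidence in the procedure, not a probability statement about the parameter.

Key concept: If we repeated this sampling process many times and computed a 95% CI each time, about 95% of those intervals would contain the true population parameter.

For this specific interval (37, 41):
- Midpoint (point estimate): 39
- Margin of error: 2

The correct interpretation is the one stating confidence that the true parameter lies in the interval — option B.

B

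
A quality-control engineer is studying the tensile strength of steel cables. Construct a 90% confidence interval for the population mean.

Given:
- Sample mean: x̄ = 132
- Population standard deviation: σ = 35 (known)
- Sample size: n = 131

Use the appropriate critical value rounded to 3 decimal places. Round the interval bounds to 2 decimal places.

The population standard deviation σ is known, so use a z-interval (standard normal critical value).

For 90% confidence, z* = 1.645 (from standard normal table)

Standard error: SE = σ/√n = 35/√131 = 3.057964

Margin of error: E = z* × SE = 1.645 × 3.057964 = 5.0304

Z-interval: x̄ ± E = 132 ± 5.0304 = (126.9696, 137.0304)

Rounded to 2 decimal places:

(126.97, 137.03)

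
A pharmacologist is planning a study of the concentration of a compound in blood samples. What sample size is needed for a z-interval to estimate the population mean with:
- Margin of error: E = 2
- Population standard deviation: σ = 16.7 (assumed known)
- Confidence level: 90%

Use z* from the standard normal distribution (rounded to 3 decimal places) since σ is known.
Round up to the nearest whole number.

Using z* since population σ is known (z-interval formula).

For 90% confidence, z* = 1.645 (from standard normal table)

Sample size formula for z-interval: n = (z*σ/E)²

n = (1.645 × 16.7 / 2)²
  = (13.735750)²
  = 188.6708

Round up to the nearest whole number: n = 189

189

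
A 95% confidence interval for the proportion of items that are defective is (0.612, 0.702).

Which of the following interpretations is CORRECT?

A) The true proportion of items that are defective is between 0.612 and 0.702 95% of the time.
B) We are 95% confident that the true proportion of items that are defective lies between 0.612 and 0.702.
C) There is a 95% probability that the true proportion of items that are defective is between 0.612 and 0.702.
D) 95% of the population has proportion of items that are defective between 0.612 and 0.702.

A confidence interval represents our confidence in the procedure, not a probability statement about the parameter.

Key concept: If we repeated this sampling process many times and computed a 95% CI each time, about 95% of those intervals would contain the true population parameter.

For this specific interval (0.612, 0.702):
- Midpoint (point estimate): 0.657
- Margin of error: 0.045

The correct interpretation is the one stating confidence that the true parameter lies in the interval — option B.

B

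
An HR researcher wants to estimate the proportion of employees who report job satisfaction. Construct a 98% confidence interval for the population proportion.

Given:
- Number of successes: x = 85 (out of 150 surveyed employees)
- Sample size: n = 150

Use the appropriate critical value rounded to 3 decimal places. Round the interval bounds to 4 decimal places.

Sample proportion: p̂ = 85/150 = 0.566667

Check conditions for normal approximation:
  np̂ = 85 ≥ 10 ✓
  n(1-p̂) = 65 ≥ 10 ✓

The sample is large enough, so use a z-interval (normal approximation) for the proportion.

For 98% confidence, z* = 2.326 (from standard normal table)

Standard error: SE = √(p̂(1-p̂)/n) = √(0.566667×0.433333/150) = 0.04046031

Margin of error: E = z* × SE = 2.326 × 0.04046031 = 0.094111

Z-interval: p̂ ± E = 0.566667 ± 0.094111 = (0.472556, 0.660777)

Rounded to 4 decimal places:

(0.4726, 0.6608)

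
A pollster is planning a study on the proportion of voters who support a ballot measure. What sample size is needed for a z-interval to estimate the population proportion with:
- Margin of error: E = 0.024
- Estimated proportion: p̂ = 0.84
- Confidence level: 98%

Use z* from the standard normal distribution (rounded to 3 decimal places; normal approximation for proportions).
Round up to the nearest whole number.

Using z* for proportion z-interval (normal approximation).

For 98% confidence, z* = 2.326 (from standard normal table)

Sample size formula for proportion z-interval: n = z*²p̂(1-p̂)/E²

n = 2.326² × 0.84 × 0.16 / 0.024²
  = 5.410276 × 0.1344 / 0.000576
  = 1262.3977

Round up to the nearest whole number: n = 1263

1263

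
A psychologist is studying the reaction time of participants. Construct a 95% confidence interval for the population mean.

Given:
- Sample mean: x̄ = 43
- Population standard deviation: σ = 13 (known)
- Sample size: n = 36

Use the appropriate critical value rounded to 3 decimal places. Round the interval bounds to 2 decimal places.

The population standard deviation σ is known, so use a z-interval (standard normal critical value).

For 95% confidence, z* = 1.96 (from standard normal table)

Standard error: SE = σ/√n = 13/√36 = 2.166667

Margin of error: E = z* × SE = 1.96 × 2.166667 = 4.2467

Z-interval: x̄ ± E = 43 ± 4.2467 = (38.7533, 47.2467)

Rounded to 2 decimal places:

(38.75, 47.25)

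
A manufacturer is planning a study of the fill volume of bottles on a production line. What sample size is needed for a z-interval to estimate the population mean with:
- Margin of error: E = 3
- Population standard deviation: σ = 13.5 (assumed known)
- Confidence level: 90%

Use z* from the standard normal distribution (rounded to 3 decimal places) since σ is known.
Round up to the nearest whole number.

Using z* since population σ is known (z-interval formula).

For 90% confidence, z* = 1.645 (from standard normal table)

Sample size formula for z-interval: n = (z*σ/E)²

n = (1.645 × 13.5 / 3)²
  = (7.402500)²
  = 54.7970

Round up to the nearest whole number: n = 55

55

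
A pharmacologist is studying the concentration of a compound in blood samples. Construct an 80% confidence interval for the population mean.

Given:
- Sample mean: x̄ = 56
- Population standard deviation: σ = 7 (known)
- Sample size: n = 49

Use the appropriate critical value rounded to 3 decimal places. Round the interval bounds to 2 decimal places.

The population standard deviation σ is known, so use a z-interval (standard normal critical value).

For 80% confidence, z* = 1.282 (from standard normal table)

Standard error: SE = σ/√n = 7/√49 = 1.000000

Margin of error: E = z* × SE = 1.282 × 1.000000 = 1.2820

Z-interval: x̄ ± E = 56 ± 1.2820 = (54.7180, 57.2820)

Rounded to 2 decimal places:

(54.72, 57.28)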